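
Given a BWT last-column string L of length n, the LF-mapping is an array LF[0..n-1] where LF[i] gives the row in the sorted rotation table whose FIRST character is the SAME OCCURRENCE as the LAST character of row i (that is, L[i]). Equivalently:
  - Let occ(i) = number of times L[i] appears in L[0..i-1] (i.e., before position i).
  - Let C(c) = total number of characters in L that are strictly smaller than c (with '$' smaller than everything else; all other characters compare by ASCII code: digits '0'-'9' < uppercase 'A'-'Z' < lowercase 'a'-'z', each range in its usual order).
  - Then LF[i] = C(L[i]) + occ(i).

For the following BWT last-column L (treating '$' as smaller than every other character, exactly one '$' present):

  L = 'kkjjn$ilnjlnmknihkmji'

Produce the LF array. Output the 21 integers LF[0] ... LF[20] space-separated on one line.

Char counts: '$':1, 'h':1, 'i':3, 'j':4, 'k':4, 'l':2, 'm':2, 'n':4
C (first-col start): C('$')=0, C('h')=1, C('i')=2, C('j')=5, C('k')=9, C('l')=13, C('m')=15, C('n')=17
L[0]='k': occ=0, LF[0]=C('k')+0=9+0=9
L[1]='k': occ=1, LF[1]=C('k')+1=9+1=10
L[2]='j': occ=0, LF[2]=C('j')+0=5+0=5
L[3]='j': occ=1, LF[3]=C('j')+1=5+1=6
L[4]='n': occ=0, LF[4]=C('n')+0=17+0=17
L[5]='$': occ=0, LF[5]=C('$')+0=0+0=0
L[6]='i': occ=0, LF[6]=C('i')+0=2+0=2
L[7]='l': occ=0, LF[7]=C('l')+0=13+0=13
L[8]='n': occ=1, LF[8]=C('n')+1=17+1=18
L[9]='j': occ=2, LF[9]=C('j')+2=5+2=7
L[10]='l': occ=1, LF[10]=C('l')+1=13+1=14
L[11]='n': occ=2, LF[11]=C('n')+2=17+2=19
L[12]='m': occ=0, LF[12]=C('m')+0=15+0=15
L[13]='k': occ=2, LF[13]=C('k')+2=9+2=11
L[14]='n': occ=3, LF[14]=C('n')+3=17+3=20
L[15]='i': occ=1, LF[15]=C('i')+1=2+1=3
L[16]='h': occ=0, LF[16]=C('h')+0=1+0=1
L[17]='k': occ=3, LF[17]=C('k')+3=9+3=12
L[18]='m': occ=1, LF[18]=C('m')+1=15+1=16
L[19]='j': occ=3, LF[19]=C('j')+3=5+3=8
L[20]='i': occ=2, LF[20]=C('i')+2=2+2=4

Answer: 9 10 5 6 17 0 2 13 18 7 14 19 15 11 20 3 1 12 16 8 4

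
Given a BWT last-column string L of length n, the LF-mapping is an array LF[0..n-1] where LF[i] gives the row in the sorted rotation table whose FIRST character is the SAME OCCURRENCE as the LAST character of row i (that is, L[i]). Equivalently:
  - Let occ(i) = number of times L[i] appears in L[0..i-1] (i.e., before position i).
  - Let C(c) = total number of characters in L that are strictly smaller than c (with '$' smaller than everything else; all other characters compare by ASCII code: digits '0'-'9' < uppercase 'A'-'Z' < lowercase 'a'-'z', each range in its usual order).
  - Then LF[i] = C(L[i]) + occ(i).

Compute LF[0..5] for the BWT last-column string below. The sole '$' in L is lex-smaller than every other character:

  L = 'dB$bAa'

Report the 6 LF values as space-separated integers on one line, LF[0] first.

Char counts: '$':1, 'A':1, 'B':1, 'a':1, 'b':1, 'd':1
C (first-col start): C('$')=0, C('A')=1, C('B')=2, C('a')=3, C('b')=4, C('d')=5
L[0]='d': occ=0, LF[0]=C('d')+0=5+0=5
L[1]='B': occ=0, LF[1]=C('B')+0=2+0=2
L[2]='$': occ=0, LF[2]=C('$')+0=0+0=0
L[3]='b': occ=0, LF[3]=C('b')+0=4+0=4
L[4]='A': occ=0, LF[4]=C('A')+0=1+0=1
L[5]='a': occ=0, LF[5]=C('a')+0=3+0=3

Answer: 5 2 0 4 1 3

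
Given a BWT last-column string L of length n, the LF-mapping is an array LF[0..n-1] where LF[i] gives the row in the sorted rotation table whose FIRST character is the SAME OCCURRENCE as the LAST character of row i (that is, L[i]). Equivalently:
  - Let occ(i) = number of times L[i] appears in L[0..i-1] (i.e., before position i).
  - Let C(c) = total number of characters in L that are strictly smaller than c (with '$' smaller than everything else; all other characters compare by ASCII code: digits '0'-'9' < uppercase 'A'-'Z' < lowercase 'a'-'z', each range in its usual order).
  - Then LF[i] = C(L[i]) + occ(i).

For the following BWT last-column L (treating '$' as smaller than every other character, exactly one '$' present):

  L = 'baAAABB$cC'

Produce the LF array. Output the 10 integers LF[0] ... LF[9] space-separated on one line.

Answer: 8 7 1 2 3 4 5 0 9 6

Derivation:
Char counts: '$':1, 'A':3, 'B':2, 'C':1, 'a':1, 'b':1, 'c':1
C (first-col start): C('$')=0, C('A')=1, C('B')=4, C('C')=6, C('a')=7, C('b')=8, C('c')=9
L[0]='b': occ=0, LF[0]=C('b')+0=8+0=8
L[1]='a': occ=0, LF[1]=C('a')+0=7+0=7
L[2]='A': occ=0, LF[2]=C('A')+0=1+0=1
L[3]='A': occ=1, LF[3]=C('A')+1=1+1=2
L[4]='A': occ=2, LF[4]=C('A')+2=1+2=3
L[5]='B': occ=0, LF[5]=C('B')+0=4+0=4
L[6]='B': occ=1, LF[6]=C('B')+1=4+1=5
L[7]='$': occ=0, LF[7]=C('$')+0=0+0=0
L[8]='c': occ=0, LF[8]=C('c')+0=9+0=9
L[9]='C': occ=0, LF[9]=C('C')+0=6+0=6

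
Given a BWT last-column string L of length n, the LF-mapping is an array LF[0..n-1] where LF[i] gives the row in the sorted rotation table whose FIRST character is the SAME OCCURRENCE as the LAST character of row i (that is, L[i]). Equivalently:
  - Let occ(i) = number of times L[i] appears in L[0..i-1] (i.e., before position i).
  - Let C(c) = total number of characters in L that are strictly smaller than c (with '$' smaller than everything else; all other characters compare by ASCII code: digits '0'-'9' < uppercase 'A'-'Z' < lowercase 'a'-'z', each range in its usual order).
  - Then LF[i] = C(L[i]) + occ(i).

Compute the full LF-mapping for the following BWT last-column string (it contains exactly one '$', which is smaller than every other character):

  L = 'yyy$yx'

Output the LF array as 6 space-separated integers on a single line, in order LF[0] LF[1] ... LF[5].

Char counts: '$':1, 'x':1, 'y':4
C (first-col start): C('$')=0, C('x')=1, C('y')=2
L[0]='y': occ=0, LF[0]=C('y')+0=2+0=2
L[1]='y': occ=1, LF[1]=C('y')+1=2+1=3
L[2]='y': occ=2, LF[2]=C('y')+2=2+2=4
L[3]='$': occ=0, LF[3]=C('$')+0=0+0=0
L[4]='y': occ=3, LF[4]=C('y')+3=2+3=5
L[5]='x': occ=0, LF[5]=C('x')+0=1+0=1

Answer: 2 3 4 0 5 1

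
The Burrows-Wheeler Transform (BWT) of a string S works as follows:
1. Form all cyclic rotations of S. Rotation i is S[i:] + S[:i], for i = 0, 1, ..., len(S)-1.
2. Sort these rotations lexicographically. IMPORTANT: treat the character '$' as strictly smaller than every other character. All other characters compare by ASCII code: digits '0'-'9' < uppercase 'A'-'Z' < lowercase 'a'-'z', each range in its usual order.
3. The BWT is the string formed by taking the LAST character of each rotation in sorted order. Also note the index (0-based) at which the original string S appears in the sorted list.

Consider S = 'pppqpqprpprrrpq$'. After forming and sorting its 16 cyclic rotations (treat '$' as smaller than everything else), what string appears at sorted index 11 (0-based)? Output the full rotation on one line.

All 16 rotations (rotation i = S[i:]+S[:i]):
  rot[0] = pppqpqprpprrrpq$
  rot[1] = ppqpqprpprrrpq$p
  rot[2] = pqpqprpprrrpq$pp
  rot[3] = qpqprpprrrpq$ppp
  rot[4] = pqprpprrrpq$pppq
  rot[5] = qprpprrrpq$pppqp
  rot[6] = prpprrrpq$pppqpq
  rot[7] = rpprrrpq$pppqpqp
  rot[8] = pprrrpq$pppqpqpr
  rot[9] = prrrpq$pppqpqprp
  rot[10] = rrrpq$pppqpqprpp
  rot[11] = rrpq$pppqpqprppr
  rot[12] = rpq$pppqpqprpprr
  rot[13] = pq$pppqpqprpprrr
  rot[14] = q$pppqpqprpprrrp
  rot[15] = $pppqpqprpprrrpq
Sorted (with $ < everything):
  sorted[0] = $pppqpqprpprrrpq
  sorted[1] = pppqpqprpprrrpq$
  sorted[2] = ppqpqprpprrrpq$p
  sorted[3] = pprrrpq$pppqpqpr
  sorted[4] = pq$pppqpqprpprrr
  sorted[5] = pqpqprpprrrpq$pp
  sorted[6] = pqprpprrrpq$pppq
  sorted[7] = prpprrrpq$pppqpq
  sorted[8] = prrrpq$pppqpqprp
  sorted[9] = q$pppqpqprpprrrp
  sorted[10] = qpqprpprrrpq$ppp
  sorted[11] = qprpprrrpq$pppqp
  sorted[12] = rpprrrpq$pppqpqp
  sorted[13] = rpq$pppqpqprpprr
  sorted[14] = rrpq$pppqpqprppr
  sorted[15] = rrrpq$pppqpqprpp
sorted[11] = qprpprrrpq$pppqp

Answer: qprpprrrpq$pppqp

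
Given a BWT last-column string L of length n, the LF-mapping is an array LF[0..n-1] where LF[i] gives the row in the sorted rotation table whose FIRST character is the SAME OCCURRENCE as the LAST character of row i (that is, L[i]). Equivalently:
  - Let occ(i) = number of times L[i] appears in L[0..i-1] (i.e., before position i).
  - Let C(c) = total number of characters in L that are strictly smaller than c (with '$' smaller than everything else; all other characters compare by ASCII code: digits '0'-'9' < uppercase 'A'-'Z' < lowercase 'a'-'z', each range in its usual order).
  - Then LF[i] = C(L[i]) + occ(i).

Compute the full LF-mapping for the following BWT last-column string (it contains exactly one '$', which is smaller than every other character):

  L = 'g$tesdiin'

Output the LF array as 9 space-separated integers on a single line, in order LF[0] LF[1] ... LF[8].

Char counts: '$':1, 'd':1, 'e':1, 'g':1, 'i':2, 'n':1, 's':1, 't':1
C (first-col start): C('$')=0, C('d')=1, C('e')=2, C('g')=3, C('i')=4, C('n')=6, C('s')=7, C('t')=8
L[0]='g': occ=0, LF[0]=C('g')+0=3+0=3
L[1]='$': occ=0, LF[1]=C('$')+0=0+0=0
L[2]='t': occ=0, LF[2]=C('t')+0=8+0=8
L[3]='e': occ=0, LF[3]=C('e')+0=2+0=2
L[4]='s': occ=0, LF[4]=C('s')+0=7+0=7
L[5]='d': occ=0, LF[5]=C('d')+0=1+0=1
L[6]='i': occ=0, LF[6]=C('i')+0=4+0=4
L[7]='i': occ=1, LF[7]=C('i')+1=4+1=5
L[8]='n': occ=0, LF[8]=C('n')+0=6+0=6

Answer: 3 0 8 2 7 1 4 5 6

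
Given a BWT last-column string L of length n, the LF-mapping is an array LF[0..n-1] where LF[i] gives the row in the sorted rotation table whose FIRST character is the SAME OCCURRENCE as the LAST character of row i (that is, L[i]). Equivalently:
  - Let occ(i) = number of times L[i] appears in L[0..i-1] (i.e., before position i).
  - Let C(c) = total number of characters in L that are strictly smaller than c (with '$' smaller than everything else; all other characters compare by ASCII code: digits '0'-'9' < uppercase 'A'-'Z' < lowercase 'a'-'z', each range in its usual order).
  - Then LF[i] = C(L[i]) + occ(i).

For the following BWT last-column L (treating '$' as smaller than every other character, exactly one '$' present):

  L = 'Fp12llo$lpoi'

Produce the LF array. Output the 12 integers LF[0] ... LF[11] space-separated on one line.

Answer: 3 10 1 2 5 6 8 0 7 11 9 4

Derivation:
Char counts: '$':1, '1':1, '2':1, 'F':1, 'i':1, 'l':3, 'o':2, 'p':2
C (first-col start): C('$')=0, C('1')=1, C('2')=2, C('F')=3, C('i')=4, C('l')=5, C('o')=8, C('p')=10
L[0]='F': occ=0, LF[0]=C('F')+0=3+0=3
L[1]='p': occ=0, LF[1]=C('p')+0=10+0=10
L[2]='1': occ=0, LF[2]=C('1')+0=1+0=1
L[3]='2': occ=0, LF[3]=C('2')+0=2+0=2
L[4]='l': occ=0, LF[4]=C('l')+0=5+0=5
L[5]='l': occ=1, LF[5]=C('l')+1=5+1=6
L[6]='o': occ=0, LF[6]=C('o')+0=8+0=8
L[7]='$': occ=0, LF[7]=C('$')+0=0+0=0
L[8]='l': occ=2, LF[8]=C('l')+2=5+2=7
L[9]='p': occ=1, LF[9]=C('p')+1=10+1=11
L[10]='o': occ=1, LF[10]=C('o')+1=8+1=9
L[11]='i': occ=0, LF[11]=C('i')+0=4+0=4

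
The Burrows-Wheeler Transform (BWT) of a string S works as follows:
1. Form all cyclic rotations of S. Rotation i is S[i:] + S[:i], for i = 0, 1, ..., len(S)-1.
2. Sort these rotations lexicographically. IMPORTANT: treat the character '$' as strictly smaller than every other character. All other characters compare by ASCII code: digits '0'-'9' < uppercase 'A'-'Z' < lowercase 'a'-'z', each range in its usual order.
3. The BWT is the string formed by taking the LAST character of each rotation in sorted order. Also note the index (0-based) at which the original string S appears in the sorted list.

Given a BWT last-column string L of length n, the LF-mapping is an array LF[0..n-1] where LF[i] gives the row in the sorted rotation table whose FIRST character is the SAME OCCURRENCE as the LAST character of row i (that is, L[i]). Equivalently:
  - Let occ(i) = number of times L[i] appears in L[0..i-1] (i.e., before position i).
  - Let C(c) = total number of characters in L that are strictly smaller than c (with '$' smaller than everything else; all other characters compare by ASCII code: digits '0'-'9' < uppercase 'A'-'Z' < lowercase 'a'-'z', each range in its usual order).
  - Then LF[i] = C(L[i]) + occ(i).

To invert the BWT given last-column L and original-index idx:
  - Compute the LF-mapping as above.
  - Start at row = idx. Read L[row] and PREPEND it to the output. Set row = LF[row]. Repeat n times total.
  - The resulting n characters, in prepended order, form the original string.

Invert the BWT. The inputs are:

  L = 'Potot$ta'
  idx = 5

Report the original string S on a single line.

LF mapping: 1 3 5 4 6 0 7 2
Walk LF starting at row 5, prepending L[row]:
  step 1: row=5, L[5]='$', prepend. Next row=LF[5]=0
  step 2: row=0, L[0]='P', prepend. Next row=LF[0]=1
  step 3: row=1, L[1]='o', prepend. Next row=LF[1]=3
  step 4: row=3, L[3]='o', prepend. Next row=LF[3]=4
  step 5: row=4, L[4]='t', prepend. Next row=LF[4]=6
  step 6: row=6, L[6]='t', prepend. Next row=LF[6]=7
  step 7: row=7, L[7]='a', prepend. Next row=LF[7]=2
  step 8: row=2, L[2]='t', prepend. Next row=LF[2]=5
Reversed output: tattooP$

Answer: tattooP$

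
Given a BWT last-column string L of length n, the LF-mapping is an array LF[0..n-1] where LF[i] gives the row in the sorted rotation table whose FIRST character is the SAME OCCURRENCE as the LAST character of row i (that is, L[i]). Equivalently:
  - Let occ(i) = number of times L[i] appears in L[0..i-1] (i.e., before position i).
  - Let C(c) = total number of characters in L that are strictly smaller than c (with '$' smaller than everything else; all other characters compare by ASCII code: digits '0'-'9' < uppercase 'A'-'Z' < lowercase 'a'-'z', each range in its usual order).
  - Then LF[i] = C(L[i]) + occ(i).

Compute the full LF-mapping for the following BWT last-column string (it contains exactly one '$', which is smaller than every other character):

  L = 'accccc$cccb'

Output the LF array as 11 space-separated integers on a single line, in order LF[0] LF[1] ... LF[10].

Answer: 1 3 4 5 6 7 0 8 9 10 2

Derivation:
Char counts: '$':1, 'a':1, 'b':1, 'c':8
C (first-col start): C('$')=0, C('a')=1, C('b')=2, C('c')=3
L[0]='a': occ=0, LF[0]=C('a')+0=1+0=1
L[1]='c': occ=0, LF[1]=C('c')+0=3+0=3
L[2]='c': occ=1, LF[2]=C('c')+1=3+1=4
L[3]='c': occ=2, LF[3]=C('c')+2=3+2=5
L[4]='c': occ=3, LF[4]=C('c')+3=3+3=6
L[5]='c': occ=4, LF[5]=C('c')+4=3+4=7
L[6]='$': occ=0, LF[6]=C('$')+0=0+0=0
L[7]='c': occ=5, LF[7]=C('c')+5=3+5=8
L[8]='c': occ=6, LF[8]=C('c')+6=3+6=9
L[9]='c': occ=7, LF[9]=C('c')+7=3+7=10
L[10]='b': occ=0, LF[10]=C('b')+0=2+0=2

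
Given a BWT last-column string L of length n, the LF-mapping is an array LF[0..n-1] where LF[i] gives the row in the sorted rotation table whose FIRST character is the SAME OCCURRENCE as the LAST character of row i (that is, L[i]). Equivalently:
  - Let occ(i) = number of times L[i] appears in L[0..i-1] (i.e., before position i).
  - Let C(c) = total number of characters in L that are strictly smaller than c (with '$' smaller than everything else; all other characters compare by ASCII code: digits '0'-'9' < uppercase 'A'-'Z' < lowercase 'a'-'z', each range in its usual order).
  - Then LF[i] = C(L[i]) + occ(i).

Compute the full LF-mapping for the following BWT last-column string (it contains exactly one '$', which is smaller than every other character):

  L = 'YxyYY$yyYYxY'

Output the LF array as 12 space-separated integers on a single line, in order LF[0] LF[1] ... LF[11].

Answer: 1 7 9 2 3 0 10 11 4 5 8 6

Derivation:
Char counts: '$':1, 'Y':6, 'x':2, 'y':3
C (first-col start): C('$')=0, C('Y')=1, C('x')=7, C('y')=9
L[0]='Y': occ=0, LF[0]=C('Y')+0=1+0=1
L[1]='x': occ=0, LF[1]=C('x')+0=7+0=7
L[2]='y': occ=0, LF[2]=C('y')+0=9+0=9
L[3]='Y': occ=1, LF[3]=C('Y')+1=1+1=2
L[4]='Y': occ=2, LF[4]=C('Y')+2=1+2=3
L[5]='$': occ=0, LF[5]=C('$')+0=0+0=0
L[6]='y': occ=1, LF[6]=C('y')+1=9+1=10
L[7]='y': occ=2, LF[7]=C('y')+2=9+2=11
L[8]='Y': occ=3, LF[8]=C('Y')+3=1+3=4
L[9]='Y': occ=4, LF[9]=C('Y')+4=1+4=5
L[10]='x': occ=1, LF[10]=C('x')+1=7+1=8
L[11]='Y': occ=5, LF[11]=C('Y')+5=1+5=6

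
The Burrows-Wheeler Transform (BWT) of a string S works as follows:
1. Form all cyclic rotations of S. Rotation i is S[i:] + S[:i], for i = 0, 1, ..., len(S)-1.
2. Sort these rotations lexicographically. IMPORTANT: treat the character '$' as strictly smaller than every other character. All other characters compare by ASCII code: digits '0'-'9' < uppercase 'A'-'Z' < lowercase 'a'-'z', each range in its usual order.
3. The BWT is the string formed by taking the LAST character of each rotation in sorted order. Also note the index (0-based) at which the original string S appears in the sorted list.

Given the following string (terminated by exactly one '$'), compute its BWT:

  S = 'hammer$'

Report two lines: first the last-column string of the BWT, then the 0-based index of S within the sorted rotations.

Answer: rhm$mae
3

Derivation:
All 7 rotations (rotation i = S[i:]+S[:i]):
  rot[0] = hammer$
  rot[1] = ammer$h
  rot[2] = mmer$ha
  rot[3] = mer$ham
  rot[4] = er$hamm
  rot[5] = r$hamme
  rot[6] = $hammer
Sorted (with $ < everything):
  sorted[0] = $hammer  (last char: 'r')
  sorted[1] = ammer$h  (last char: 'h')
  sorted[2] = er$hamm  (last char: 'm')
  sorted[3] = hammer$  (last char: '$')
  sorted[4] = mer$ham  (last char: 'm')
  sorted[5] = mmer$ha  (last char: 'a')
  sorted[6] = r$hamme  (last char: 'e')
Last column: rhm$mae
Original string S is at sorted index 3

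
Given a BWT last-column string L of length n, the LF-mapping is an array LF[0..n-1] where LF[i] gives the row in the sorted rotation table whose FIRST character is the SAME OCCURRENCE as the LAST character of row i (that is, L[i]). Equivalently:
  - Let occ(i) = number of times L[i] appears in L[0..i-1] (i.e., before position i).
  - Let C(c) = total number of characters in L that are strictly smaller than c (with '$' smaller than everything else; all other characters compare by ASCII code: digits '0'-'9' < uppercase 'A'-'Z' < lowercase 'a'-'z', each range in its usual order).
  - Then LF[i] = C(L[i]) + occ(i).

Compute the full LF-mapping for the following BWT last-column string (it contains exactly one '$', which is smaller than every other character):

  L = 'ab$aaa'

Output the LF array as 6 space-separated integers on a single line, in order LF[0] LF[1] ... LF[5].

Char counts: '$':1, 'a':4, 'b':1
C (first-col start): C('$')=0, C('a')=1, C('b')=5
L[0]='a': occ=0, LF[0]=C('a')+0=1+0=1
L[1]='b': occ=0, LF[1]=C('b')+0=5+0=5
L[2]='$': occ=0, LF[2]=C('$')+0=0+0=0
L[3]='a': occ=1, LF[3]=C('a')+1=1+1=2
L[4]='a': occ=2, LF[4]=C('a')+2=1+2=3
L[5]='a': occ=3, LF[5]=C('a')+3=1+3=4

Answer: 1 5 0 2 3 4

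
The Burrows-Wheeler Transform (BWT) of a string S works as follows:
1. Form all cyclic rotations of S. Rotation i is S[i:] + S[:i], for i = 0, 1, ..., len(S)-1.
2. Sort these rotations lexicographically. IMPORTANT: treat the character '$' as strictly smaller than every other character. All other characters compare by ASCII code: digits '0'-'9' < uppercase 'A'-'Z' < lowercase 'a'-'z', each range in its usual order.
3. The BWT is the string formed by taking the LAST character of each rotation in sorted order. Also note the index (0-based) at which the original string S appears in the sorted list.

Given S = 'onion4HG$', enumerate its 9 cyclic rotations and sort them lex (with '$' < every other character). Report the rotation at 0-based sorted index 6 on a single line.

All 9 rotations (rotation i = S[i:]+S[:i]):
  rot[0] = onion4HG$
  rot[1] = nion4HG$o
  rot[2] = ion4HG$on
  rot[3] = on4HG$oni
  rot[4] = n4HG$onio
  rot[5] = 4HG$onion
  rot[6] = HG$onion4
  rot[7] = G$onion4H
  rot[8] = $onion4HG
Sorted (with $ < everything):
  sorted[0] = $onion4HG
  sorted[1] = 4HG$onion
  sorted[2] = G$onion4H
  sorted[3] = HG$onion4
  sorted[4] = ion4HG$on
  sorted[5] = n4HG$onio
  sorted[6] = nion4HG$o
  sorted[7] = on4HG$oni
  sorted[8] = onion4HG$
sorted[6] = nion4HG$o

Answer: nion4HG$o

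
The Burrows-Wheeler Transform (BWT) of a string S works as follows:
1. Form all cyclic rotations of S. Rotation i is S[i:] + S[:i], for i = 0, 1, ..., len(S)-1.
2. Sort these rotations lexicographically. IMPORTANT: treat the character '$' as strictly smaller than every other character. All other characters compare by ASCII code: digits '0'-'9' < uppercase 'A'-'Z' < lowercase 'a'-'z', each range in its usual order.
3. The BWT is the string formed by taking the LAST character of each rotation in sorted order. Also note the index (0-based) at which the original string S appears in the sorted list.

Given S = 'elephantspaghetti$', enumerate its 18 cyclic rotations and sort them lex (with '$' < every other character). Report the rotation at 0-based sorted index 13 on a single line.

Answer: phantspaghetti$ele

Derivation:
All 18 rotations (rotation i = S[i:]+S[:i]):
  rot[0] = elephantspaghetti$
  rot[1] = lephantspaghetti$e
  rot[2] = ephantspaghetti$el
  rot[3] = phantspaghetti$ele
  rot[4] = hantspaghetti$elep
  rot[5] = antspaghetti$eleph
  rot[6] = ntspaghetti$elepha
  rot[7] = tspaghetti$elephan
  rot[8] = spaghetti$elephant
  rot[9] = paghetti$elephants
  rot[10] = aghetti$elephantsp
  rot[11] = ghetti$elephantspa
  rot[12] = hetti$elephantspag
  rot[13] = etti$elephantspagh
  rot[14] = tti$elephantspaghe
  rot[15] = ti$elephantspaghet
  rot[16] = i$elephantspaghett
  rot[17] = $elephantspaghetti
Sorted (with $ < everything):
  sorted[0] = $elephantspaghetti
  sorted[1] = aghetti$elephantsp
  sorted[2] = antspaghetti$eleph
  sorted[3] = elephantspaghetti$
  sorted[4] = ephantspaghetti$el
  sorted[5] = etti$elephantspagh
  sorted[6] = ghetti$elephantspa
  sorted[7] = hantspaghetti$elep
  sorted[8] = hetti$elephantspag
  sorted[9] = i$elephantspaghett
  sorted[10] = lephantspaghetti$e
  sorted[11] = ntspaghetti$elepha
  sorted[12] = paghetti$elephants
  sorted[13] = phantspaghetti$ele
  sorted[14] = spaghetti$elephant
  sorted[15] = ti$elephantspaghet
  sorted[16] = tspaghetti$elephan
  sorted[17] = tti$elephantspaghe
sorted[13] = phantspaghetti$ele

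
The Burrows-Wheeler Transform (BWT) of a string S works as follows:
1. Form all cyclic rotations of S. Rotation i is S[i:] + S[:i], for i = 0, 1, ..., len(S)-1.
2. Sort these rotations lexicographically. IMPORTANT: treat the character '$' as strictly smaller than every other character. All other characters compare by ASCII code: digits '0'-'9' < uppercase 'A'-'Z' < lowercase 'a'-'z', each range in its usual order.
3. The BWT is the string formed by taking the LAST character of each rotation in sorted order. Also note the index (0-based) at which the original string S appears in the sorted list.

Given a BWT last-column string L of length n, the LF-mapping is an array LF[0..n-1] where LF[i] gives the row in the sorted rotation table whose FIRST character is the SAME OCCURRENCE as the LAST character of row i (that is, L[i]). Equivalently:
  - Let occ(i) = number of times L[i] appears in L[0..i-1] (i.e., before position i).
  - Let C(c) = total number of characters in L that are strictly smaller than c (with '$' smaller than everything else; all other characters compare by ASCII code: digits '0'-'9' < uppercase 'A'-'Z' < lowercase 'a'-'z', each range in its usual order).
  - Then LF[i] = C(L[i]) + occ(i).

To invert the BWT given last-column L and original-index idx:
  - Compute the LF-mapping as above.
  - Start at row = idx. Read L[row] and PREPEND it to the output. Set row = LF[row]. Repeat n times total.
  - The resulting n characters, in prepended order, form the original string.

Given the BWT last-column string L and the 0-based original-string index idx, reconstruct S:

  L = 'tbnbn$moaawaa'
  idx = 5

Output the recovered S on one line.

LF mapping: 11 5 8 6 9 0 7 10 1 2 12 3 4
Walk LF starting at row 5, prepending L[row]:
  step 1: row=5, L[5]='$', prepend. Next row=LF[5]=0
  step 2: row=0, L[0]='t', prepend. Next row=LF[0]=11
  step 3: row=11, L[11]='a', prepend. Next row=LF[11]=3
  step 4: row=3, L[3]='b', prepend. Next row=LF[3]=6
  step 5: row=6, L[6]='m', prepend. Next row=LF[6]=7
  step 6: row=7, L[7]='o', prepend. Next row=LF[7]=10
  step 7: row=10, L[10]='w', prepend. Next row=LF[10]=12
  step 8: row=12, L[12]='a', prepend. Next row=LF[12]=4
  step 9: row=4, L[4]='n', prepend. Next row=LF[4]=9
  step 10: row=9, L[9]='a', prepend. Next row=LF[9]=2
  step 11: row=2, L[2]='n', prepend. Next row=LF[2]=8
  step 12: row=8, L[8]='a', prepend. Next row=LF[8]=1
  step 13: row=1, L[1]='b', prepend. Next row=LF[1]=5
Reversed output: bananawombat$

Answer: bananawombat$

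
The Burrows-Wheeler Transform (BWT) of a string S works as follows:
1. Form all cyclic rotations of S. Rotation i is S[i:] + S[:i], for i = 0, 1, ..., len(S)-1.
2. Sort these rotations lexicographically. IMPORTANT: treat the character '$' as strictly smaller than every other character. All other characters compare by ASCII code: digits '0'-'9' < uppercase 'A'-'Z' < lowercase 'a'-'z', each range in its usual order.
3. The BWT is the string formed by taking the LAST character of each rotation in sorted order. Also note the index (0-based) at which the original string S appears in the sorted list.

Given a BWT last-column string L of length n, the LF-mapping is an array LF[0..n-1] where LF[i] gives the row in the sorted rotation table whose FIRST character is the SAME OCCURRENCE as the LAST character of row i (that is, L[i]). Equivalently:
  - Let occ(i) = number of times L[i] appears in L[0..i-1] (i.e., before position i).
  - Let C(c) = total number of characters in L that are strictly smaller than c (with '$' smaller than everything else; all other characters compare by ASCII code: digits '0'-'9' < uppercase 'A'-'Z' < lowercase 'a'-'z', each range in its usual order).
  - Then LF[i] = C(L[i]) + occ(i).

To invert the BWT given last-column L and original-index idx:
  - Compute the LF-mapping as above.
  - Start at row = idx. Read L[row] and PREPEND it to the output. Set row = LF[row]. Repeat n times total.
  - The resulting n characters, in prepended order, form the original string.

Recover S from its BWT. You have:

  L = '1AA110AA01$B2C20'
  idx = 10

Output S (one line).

Answer: A010CA12BA02A11$

Derivation:
LF mapping: 4 10 11 5 6 1 12 13 2 7 0 14 8 15 9 3
Walk LF starting at row 10, prepending L[row]:
  step 1: row=10, L[10]='$', prepend. Next row=LF[10]=0
  step 2: row=0, L[0]='1', prepend. Next row=LF[0]=4
  step 3: row=4, L[4]='1', prepend. Next row=LF[4]=6
  step 4: row=6, L[6]='A', prepend. Next row=LF[6]=12
  step 5: row=12, L[12]='2', prepend. Next row=LF[12]=8
  step 6: row=8, L[8]='0', prepend. Next row=LF[8]=2
  step 7: row=2, L[2]='A', prepend. Next row=LF[2]=11
  step 8: row=11, L[11]='B', prepend. Next row=LF[11]=14
  step 9: row=14, L[14]='2', prepend. Next row=LF[14]=9
  step 10: row=9, L[9]='1', prepend. Next row=LF[9]=7
  step 11: row=7, L[7]='A', prepend. Next row=LF[7]=13
  step 12: row=13, L[13]='C', prepend. Next row=LF[13]=15
  step 13: row=15, L[15]='0', prepend. Next row=LF[15]=3
  step 14: row=3, L[3]='1', prepend. Next row=LF[3]=5
  step 15: row=5, L[5]='0', prepend. Next row=LF[5]=1
  step 16: row=1, L[1]='A', prepend. Next row=LF[1]=10
Reversed output: A010CA12BA02A11$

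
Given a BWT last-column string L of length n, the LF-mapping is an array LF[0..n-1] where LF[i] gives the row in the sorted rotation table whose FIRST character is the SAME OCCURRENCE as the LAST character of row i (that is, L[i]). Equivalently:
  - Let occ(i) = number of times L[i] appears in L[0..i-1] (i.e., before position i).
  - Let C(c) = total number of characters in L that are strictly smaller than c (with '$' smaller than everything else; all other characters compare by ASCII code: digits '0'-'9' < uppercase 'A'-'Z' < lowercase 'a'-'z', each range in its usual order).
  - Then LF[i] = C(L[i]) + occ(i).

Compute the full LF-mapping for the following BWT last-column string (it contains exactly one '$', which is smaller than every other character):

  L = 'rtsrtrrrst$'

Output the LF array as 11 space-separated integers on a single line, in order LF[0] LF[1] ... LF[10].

Answer: 1 8 6 2 9 3 4 5 7 10 0

Derivation:
Char counts: '$':1, 'r':5, 's':2, 't':3
C (first-col start): C('$')=0, C('r')=1, C('s')=6, C('t')=8
L[0]='r': occ=0, LF[0]=C('r')+0=1+0=1
L[1]='t': occ=0, LF[1]=C('t')+0=8+0=8
L[2]='s': occ=0, LF[2]=C('s')+0=6+0=6
L[3]='r': occ=1, LF[3]=C('r')+1=1+1=2
L[4]='t': occ=1, LF[4]=C('t')+1=8+1=9
L[5]='r': occ=2, LF[5]=C('r')+2=1+2=3
L[6]='r': occ=3, LF[6]=C('r')+3=1+3=4
L[7]='r': occ=4, LF[7]=C('r')+4=1+4=5
L[8]='s': occ=1, LF[8]=C('s')+1=6+1=7
L[9]='t': occ=2, LF[9]=C('t')+2=8+2=10
L[10]='$': occ=0, LF[10]=C('$')+0=0+0=0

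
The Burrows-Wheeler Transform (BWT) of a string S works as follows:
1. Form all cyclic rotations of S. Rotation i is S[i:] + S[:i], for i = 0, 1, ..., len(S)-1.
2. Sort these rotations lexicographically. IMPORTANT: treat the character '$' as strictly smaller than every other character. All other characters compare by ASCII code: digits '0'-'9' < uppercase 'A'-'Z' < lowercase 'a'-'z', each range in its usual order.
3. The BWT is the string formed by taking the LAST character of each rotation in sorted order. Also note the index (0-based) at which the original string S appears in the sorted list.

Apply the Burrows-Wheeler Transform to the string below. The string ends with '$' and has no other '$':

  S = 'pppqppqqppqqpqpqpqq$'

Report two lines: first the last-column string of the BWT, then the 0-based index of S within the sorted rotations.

All 20 rotations (rotation i = S[i:]+S[:i]):
  rot[0] = pppqppqqppqqpqpqpqq$
  rot[1] = ppqppqqppqqpqpqpqq$p
  rot[2] = pqppqqppqqpqpqpqq$pp
  rot[3] = qppqqppqqpqpqpqq$ppp
  rot[4] = ppqqppqqpqpqpqq$pppq
  rot[5] = pqqppqqpqpqpqq$pppqp
  rot[6] = qqppqqpqpqpqq$pppqpp
  rot[7] = qppqqpqpqpqq$pppqppq
  rot[8] = ppqqpqpqpqq$pppqppqq
  rot[9] = pqqpqpqpqq$pppqppqqp
  rot[10] = qqpqpqpqq$pppqppqqpp
  rot[11] = qpqpqpqq$pppqppqqppq
  rot[12] = pqpqpqq$pppqppqqppqq
  rot[13] = qpqpqq$pppqppqqppqqp
  rot[14] = pqpqq$pppqppqqppqqpq
  rot[15] = qpqq$pppqppqqppqqpqp
  rot[16] = pqq$pppqppqqppqqpqpq
  rot[17] = qq$pppqppqqppqqpqpqp
  rot[18] = q$pppqppqqppqqpqpqpq
  rot[19] = $pppqppqqppqqpqpqpqq
Sorted (with $ < everything):
  sorted[0] = $pppqppqqppqqpqpqpqq  (last char: 'q')
  sorted[1] = pppqppqqppqqpqpqpqq$  (last char: '$')
  sorted[2] = ppqppqqppqqpqpqpqq$p  (last char: 'p')
  sorted[3] = ppqqppqqpqpqpqq$pppq  (last char: 'q')
  sorted[4] = ppqqpqpqpqq$pppqppqq  (last char: 'q')
  sorted[5] = pqppqqppqqpqpqpqq$pp  (last char: 'p')
  sorted[6] = pqpqpqq$pppqppqqppqq  (last char: 'q')
  sorted[7] = pqpqq$pppqppqqppqqpq  (last char: 'q')
  sorted[8] = pqq$pppqppqqppqqpqpq  (last char: 'q')
  sorted[9] = pqqppqqpqpqpqq$pppqp  (last char: 'p')
  sorted[10] = pqqpqpqpqq$pppqppqqp  (last char: 'p')
  sorted[11] = q$pppqppqqppqqpqpqpq  (last char: 'q')
  sorted[12] = qppqqppqqpqpqpqq$ppp  (last char: 'p')
  sorted[13] = qppqqpqpqpqq$pppqppq  (last char: 'q')
  sorted[14] = qpqpqpqq$pppqppqqppq  (last char: 'q')
  sorted[15] = qpqpqq$pppqppqqppqqp  (last char: 'p')
  sorted[16] = qpqq$pppqppqqppqqpqp  (last char: 'p')
  sorted[17] = qq$pppqppqqppqqpqpqp  (last char: 'p')
  sorted[18] = qqppqqpqpqpqq$pppqpp  (last char: 'p')
  sorted[19] = qqpqpqpqq$pppqppqqpp  (last char: 'p')
Last column: q$pqqpqqqppqpqqppppp
Original string S is at sorted index 1

Answer: q$pqqpqqqppqpqqppppp
1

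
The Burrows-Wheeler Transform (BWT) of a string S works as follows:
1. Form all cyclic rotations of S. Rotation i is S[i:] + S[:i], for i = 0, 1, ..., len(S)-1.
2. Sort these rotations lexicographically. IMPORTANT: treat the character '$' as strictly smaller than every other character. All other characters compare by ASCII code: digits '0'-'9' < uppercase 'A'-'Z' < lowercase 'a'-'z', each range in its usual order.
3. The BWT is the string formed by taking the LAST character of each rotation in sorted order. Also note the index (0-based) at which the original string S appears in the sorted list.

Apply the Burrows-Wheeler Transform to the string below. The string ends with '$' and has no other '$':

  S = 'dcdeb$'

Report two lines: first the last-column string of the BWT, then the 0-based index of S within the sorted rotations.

All 6 rotations (rotation i = S[i:]+S[:i]):
  rot[0] = dcdeb$
  rot[1] = cdeb$d
  rot[2] = deb$dc
  rot[3] = eb$dcd
  rot[4] = b$dcde
  rot[5] = $dcdeb
Sorted (with $ < everything):
  sorted[0] = $dcdeb  (last char: 'b')
  sorted[1] = b$dcde  (last char: 'e')
  sorted[2] = cdeb$d  (last char: 'd')
  sorted[3] = dcdeb$  (last char: '$')
  sorted[4] = deb$dc  (last char: 'c')
  sorted[5] = eb$dcd  (last char: 'd')
Last column: bed$cd
Original string S is at sorted index 3

Answer: bed$cd
3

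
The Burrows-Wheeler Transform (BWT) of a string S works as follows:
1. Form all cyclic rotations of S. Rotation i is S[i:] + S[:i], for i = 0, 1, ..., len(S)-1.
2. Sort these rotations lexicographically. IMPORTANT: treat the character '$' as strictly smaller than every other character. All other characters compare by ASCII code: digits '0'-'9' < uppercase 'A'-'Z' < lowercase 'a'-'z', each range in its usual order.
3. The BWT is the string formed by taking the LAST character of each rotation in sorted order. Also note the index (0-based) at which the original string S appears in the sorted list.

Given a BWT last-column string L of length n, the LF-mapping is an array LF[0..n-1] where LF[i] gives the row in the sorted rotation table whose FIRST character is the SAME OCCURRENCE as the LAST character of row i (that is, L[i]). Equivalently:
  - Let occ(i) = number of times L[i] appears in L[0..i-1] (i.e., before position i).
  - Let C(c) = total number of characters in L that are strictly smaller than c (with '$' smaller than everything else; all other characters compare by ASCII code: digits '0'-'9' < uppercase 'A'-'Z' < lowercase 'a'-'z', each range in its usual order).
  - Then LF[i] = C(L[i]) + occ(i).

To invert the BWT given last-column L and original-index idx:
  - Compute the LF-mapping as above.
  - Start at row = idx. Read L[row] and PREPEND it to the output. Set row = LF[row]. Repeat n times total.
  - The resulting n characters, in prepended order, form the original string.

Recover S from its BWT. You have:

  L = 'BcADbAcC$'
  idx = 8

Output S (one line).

LF mapping: 3 7 1 5 6 2 8 4 0
Walk LF starting at row 8, prepending L[row]:
  step 1: row=8, L[8]='$', prepend. Next row=LF[8]=0
  step 2: row=0, L[0]='B', prepend. Next row=LF[0]=3
  step 3: row=3, L[3]='D', prepend. Next row=LF[3]=5
  step 4: row=5, L[5]='A', prepend. Next row=LF[5]=2
  step 5: row=2, L[2]='A', prepend. Next row=LF[2]=1
  step 6: row=1, L[1]='c', prepend. Next row=LF[1]=7
  step 7: row=7, L[7]='C', prepend. Next row=LF[7]=4
  step 8: row=4, L[4]='b', prepend. Next row=LF[4]=6
  step 9: row=6, L[6]='c', prepend. Next row=LF[6]=8
Reversed output: cbCcAADB$

Answer: cbCcAADB$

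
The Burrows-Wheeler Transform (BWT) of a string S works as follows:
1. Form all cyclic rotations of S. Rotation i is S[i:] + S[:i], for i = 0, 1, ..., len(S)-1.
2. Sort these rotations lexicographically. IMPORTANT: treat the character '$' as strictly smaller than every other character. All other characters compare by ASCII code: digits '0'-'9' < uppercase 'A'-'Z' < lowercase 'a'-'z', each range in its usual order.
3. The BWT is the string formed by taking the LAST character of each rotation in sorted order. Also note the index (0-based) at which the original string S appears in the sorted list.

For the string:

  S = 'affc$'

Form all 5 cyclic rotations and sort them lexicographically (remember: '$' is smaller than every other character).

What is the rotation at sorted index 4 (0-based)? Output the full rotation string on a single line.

Answer: ffc$a

Derivation:
All 5 rotations (rotation i = S[i:]+S[:i]):
  rot[0] = affc$
  rot[1] = ffc$a
  rot[2] = fc$af
  rot[3] = c$aff
  rot[4] = $affc
Sorted (with $ < everything):
  sorted[0] = $affc
  sorted[1] = affc$
  sorted[2] = c$aff
  sorted[3] = fc$af
  sorted[4] = ffc$a
sorted[4] = ffc$a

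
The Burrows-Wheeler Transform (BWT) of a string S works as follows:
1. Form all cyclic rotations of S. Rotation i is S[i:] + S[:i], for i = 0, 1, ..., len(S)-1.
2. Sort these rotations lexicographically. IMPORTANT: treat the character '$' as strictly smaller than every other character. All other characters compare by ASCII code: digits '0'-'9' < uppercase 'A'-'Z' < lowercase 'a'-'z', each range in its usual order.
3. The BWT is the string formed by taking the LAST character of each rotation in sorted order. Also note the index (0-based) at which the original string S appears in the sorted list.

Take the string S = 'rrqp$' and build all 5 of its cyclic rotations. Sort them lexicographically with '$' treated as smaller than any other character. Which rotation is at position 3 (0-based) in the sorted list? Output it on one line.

All 5 rotations (rotation i = S[i:]+S[:i]):
  rot[0] = rrqp$
  rot[1] = rqp$r
  rot[2] = qp$rr
  rot[3] = p$rrq
  rot[4] = $rrqp
Sorted (with $ < everything):
  sorted[0] = $rrqp
  sorted[1] = p$rrq
  sorted[2] = qp$rr
  sorted[3] = rqp$r
  sorted[4] = rrqp$
sorted[3] = rqp$r

Answer: rqp$r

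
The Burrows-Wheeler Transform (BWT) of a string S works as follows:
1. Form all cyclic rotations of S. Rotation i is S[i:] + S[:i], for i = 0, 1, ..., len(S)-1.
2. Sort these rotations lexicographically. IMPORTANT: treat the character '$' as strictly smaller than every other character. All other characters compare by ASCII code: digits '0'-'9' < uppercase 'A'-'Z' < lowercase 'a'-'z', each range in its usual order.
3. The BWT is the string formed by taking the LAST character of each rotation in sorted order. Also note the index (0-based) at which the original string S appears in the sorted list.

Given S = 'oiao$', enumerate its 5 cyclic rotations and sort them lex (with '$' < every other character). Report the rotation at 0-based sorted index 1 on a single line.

Answer: ao$oi

Derivation:
All 5 rotations (rotation i = S[i:]+S[:i]):
  rot[0] = oiao$
  rot[1] = iao$o
  rot[2] = ao$oi
  rot[3] = o$oia
  rot[4] = $oiao
Sorted (with $ < everything):
  sorted[0] = $oiao
  sorted[1] = ao$oi
  sorted[2] = iao$o
  sorted[3] = o$oia
  sorted[4] = oiao$
sorted[1] = ao$oi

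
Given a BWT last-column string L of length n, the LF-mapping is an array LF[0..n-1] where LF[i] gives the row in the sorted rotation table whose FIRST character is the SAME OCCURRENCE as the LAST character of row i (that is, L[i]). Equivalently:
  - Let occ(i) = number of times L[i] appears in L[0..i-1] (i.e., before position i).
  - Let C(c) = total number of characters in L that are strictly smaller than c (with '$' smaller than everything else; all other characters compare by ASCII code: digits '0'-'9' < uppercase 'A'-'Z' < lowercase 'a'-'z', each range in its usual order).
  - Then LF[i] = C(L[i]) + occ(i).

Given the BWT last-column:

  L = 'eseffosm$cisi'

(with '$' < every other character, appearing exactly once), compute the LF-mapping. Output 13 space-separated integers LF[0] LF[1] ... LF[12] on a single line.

Answer: 2 10 3 4 5 9 11 8 0 1 6 12 7

Derivation:
Char counts: '$':1, 'c':1, 'e':2, 'f':2, 'i':2, 'm':1, 'o':1, 's':3
C (first-col start): C('$')=0, C('c')=1, C('e')=2, C('f')=4, C('i')=6, C('m')=8, C('o')=9, C('s')=10
L[0]='e': occ=0, LF[0]=C('e')+0=2+0=2
L[1]='s': occ=0, LF[1]=C('s')+0=10+0=10
L[2]='e': occ=1, LF[2]=C('e')+1=2+1=3
L[3]='f': occ=0, LF[3]=C('f')+0=4+0=4
L[4]='f': occ=1, LF[4]=C('f')+1=4+1=5
L[5]='o': occ=0, LF[5]=C('o')+0=9+0=9
L[6]='s': occ=1, LF[6]=C('s')+1=10+1=11
L[7]='m': occ=0, LF[7]=C('m')+0=8+0=8
L[8]='$': occ=0, LF[8]=C('$')+0=0+0=0
L[9]='c': occ=0, LF[9]=C('c')+0=1+0=1
L[10]='i': occ=0, LF[10]=C('i')+0=6+0=6
L[11]='s': occ=2, LF[11]=C('s')+2=10+2=12
L[12]='i': occ=1, LF[12]=C('i')+1=6+1=7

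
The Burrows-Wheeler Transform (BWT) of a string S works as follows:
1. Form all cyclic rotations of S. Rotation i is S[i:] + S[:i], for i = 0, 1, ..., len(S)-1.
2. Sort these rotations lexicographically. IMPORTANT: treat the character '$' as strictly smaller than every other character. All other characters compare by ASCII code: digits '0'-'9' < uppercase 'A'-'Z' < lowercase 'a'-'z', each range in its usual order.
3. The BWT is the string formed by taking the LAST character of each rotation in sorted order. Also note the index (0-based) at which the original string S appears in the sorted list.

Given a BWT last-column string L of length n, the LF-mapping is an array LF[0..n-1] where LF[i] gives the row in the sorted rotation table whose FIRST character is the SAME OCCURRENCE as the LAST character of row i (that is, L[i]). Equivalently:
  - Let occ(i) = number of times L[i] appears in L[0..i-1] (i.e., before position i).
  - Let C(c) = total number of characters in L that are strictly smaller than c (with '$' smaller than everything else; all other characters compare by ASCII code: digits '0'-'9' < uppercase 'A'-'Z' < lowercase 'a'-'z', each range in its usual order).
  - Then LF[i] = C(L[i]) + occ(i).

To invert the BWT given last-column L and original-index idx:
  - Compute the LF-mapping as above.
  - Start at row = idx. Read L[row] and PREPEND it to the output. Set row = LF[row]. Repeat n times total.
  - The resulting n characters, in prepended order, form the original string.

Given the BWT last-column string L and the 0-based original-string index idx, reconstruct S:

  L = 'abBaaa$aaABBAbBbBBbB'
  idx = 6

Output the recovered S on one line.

LF mapping: 10 16 3 11 12 13 0 14 15 1 4 5 2 17 6 18 7 8 19 9
Walk LF starting at row 6, prepending L[row]:
  step 1: row=6, L[6]='$', prepend. Next row=LF[6]=0
  step 2: row=0, L[0]='a', prepend. Next row=LF[0]=10
  step 3: row=10, L[10]='B', prepend. Next row=LF[10]=4
  step 4: row=4, L[4]='a', prepend. Next row=LF[4]=12
  step 5: row=12, L[12]='A', prepend. Next row=LF[12]=2
  step 6: row=2, L[2]='B', prepend. Next row=LF[2]=3
  step 7: row=3, L[3]='a', prepend. Next row=LF[3]=11
  step 8: row=11, L[11]='B', prepend. Next row=LF[11]=5
  step 9: row=5, L[5]='a', prepend. Next row=LF[5]=13
  step 10: row=13, L[13]='b', prepend. Next row=LF[13]=17
  step 11: row=17, L[17]='B', prepend. Next row=LF[17]=8
  step 12: row=8, L[8]='a', prepend. Next row=LF[8]=15
  step 13: row=15, L[15]='b', prepend. Next row=LF[15]=18
  step 14: row=18, L[18]='b', prepend. Next row=LF[18]=19
  step 15: row=19, L[19]='B', prepend. Next row=LF[19]=9
  step 16: row=9, L[9]='A', prepend. Next row=LF[9]=1
  step 17: row=1, L[1]='b', prepend. Next row=LF[1]=16
  step 18: row=16, L[16]='B', prepend. Next row=LF[16]=7
  step 19: row=7, L[7]='a', prepend. Next row=LF[7]=14
  step 20: row=14, L[14]='B', prepend. Next row=LF[14]=6
Reversed output: BaBbABbbaBbaBaBAaBa$

Answer: BaBbABbbaBbaBaBAaBa$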